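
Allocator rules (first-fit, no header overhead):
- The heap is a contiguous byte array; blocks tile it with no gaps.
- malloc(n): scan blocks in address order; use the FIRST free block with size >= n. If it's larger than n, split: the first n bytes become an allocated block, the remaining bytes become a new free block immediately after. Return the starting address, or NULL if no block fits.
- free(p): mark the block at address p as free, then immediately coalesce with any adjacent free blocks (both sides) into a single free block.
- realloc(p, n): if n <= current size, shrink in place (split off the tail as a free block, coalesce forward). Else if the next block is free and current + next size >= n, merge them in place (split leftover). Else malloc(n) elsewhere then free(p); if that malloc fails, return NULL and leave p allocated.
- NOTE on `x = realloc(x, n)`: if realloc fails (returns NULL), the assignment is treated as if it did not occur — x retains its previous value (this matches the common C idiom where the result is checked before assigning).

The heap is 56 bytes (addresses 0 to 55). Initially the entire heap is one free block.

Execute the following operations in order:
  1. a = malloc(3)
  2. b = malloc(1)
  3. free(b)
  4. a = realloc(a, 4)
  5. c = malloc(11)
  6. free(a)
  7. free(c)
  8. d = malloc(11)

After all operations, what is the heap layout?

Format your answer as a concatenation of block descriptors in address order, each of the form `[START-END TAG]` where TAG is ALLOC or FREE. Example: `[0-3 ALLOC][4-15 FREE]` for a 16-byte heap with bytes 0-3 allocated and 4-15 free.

Answer: [0-10 ALLOC][11-55 FREE]

Derivation:
Op 1: a = malloc(3) -> a = 0; heap: [0-2 ALLOC][3-55 FREE]
Op 2: b = malloc(1) -> b = 3; heap: [0-2 ALLOC][3-3 ALLOC][4-55 FREE]
Op 3: free(b) -> (freed b); heap: [0-2 ALLOC][3-55 FREE]
Op 4: a = realloc(a, 4) -> a = 0; heap: [0-3 ALLOC][4-55 FREE]
Op 5: c = malloc(11) -> c = 4; heap: [0-3 ALLOC][4-14 ALLOC][15-55 FREE]
Op 6: free(a) -> (freed a); heap: [0-3 FREE][4-14 ALLOC][15-55 FREE]
Op 7: free(c) -> (freed c); heap: [0-55 FREE]
Op 8: d = malloc(11) -> d = 0; heap: [0-10 ALLOC][11-55 FREE]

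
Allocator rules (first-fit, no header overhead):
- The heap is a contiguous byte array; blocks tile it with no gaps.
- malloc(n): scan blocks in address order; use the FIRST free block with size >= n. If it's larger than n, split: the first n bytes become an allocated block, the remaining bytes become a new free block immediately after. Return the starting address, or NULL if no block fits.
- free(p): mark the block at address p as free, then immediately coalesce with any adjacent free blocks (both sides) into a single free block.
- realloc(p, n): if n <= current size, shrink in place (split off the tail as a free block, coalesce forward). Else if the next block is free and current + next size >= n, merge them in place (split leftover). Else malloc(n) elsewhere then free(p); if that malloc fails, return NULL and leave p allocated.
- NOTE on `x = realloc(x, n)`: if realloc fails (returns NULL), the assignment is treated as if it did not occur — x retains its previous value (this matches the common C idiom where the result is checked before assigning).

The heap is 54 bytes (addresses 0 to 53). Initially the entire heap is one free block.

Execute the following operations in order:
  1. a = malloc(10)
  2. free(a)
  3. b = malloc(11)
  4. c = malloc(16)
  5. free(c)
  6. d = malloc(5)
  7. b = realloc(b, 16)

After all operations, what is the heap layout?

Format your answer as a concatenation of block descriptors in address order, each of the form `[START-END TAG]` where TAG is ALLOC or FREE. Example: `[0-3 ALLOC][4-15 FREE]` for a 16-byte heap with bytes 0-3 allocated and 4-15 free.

Op 1: a = malloc(10) -> a = 0; heap: [0-9 ALLOC][10-53 FREE]
Op 2: free(a) -> (freed a); heap: [0-53 FREE]
Op 3: b = malloc(11) -> b = 0; heap: [0-10 ALLOC][11-53 FREE]
Op 4: c = malloc(16) -> c = 11; heap: [0-10 ALLOC][11-26 ALLOC][27-53 FREE]
Op 5: free(c) -> (freed c); heap: [0-10 ALLOC][11-53 FREE]
Op 6: d = malloc(5) -> d = 11; heap: [0-10 ALLOC][11-15 ALLOC][16-53 FREE]
Op 7: b = realloc(b, 16) -> b = 16; heap: [0-10 FREE][11-15 ALLOC][16-31 ALLOC][32-53 FREE]

Answer: [0-10 FREE][11-15 ALLOC][16-31 ALLOC][32-53 FREE]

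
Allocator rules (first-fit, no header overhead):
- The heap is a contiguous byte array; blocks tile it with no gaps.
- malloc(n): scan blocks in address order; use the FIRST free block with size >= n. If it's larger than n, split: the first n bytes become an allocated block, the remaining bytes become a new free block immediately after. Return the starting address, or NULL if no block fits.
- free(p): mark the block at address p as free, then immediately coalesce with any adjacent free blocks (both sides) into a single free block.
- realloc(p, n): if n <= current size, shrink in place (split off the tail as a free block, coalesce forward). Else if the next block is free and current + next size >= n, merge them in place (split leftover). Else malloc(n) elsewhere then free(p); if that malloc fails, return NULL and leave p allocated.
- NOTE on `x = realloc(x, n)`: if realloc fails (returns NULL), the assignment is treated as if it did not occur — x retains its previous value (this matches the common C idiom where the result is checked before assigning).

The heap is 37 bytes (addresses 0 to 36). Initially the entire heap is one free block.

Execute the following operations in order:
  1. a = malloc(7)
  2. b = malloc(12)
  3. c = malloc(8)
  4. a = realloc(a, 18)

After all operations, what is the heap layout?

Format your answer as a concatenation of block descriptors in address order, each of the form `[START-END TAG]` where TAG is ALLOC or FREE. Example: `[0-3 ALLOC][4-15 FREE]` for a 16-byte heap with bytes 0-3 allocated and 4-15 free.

Op 1: a = malloc(7) -> a = 0; heap: [0-6 ALLOC][7-36 FREE]
Op 2: b = malloc(12) -> b = 7; heap: [0-6 ALLOC][7-18 ALLOC][19-36 FREE]
Op 3: c = malloc(8) -> c = 19; heap: [0-6 ALLOC][7-18 ALLOC][19-26 ALLOC][27-36 FREE]
Op 4: a = realloc(a, 18) -> NULL (a unchanged); heap: [0-6 ALLOC][7-18 ALLOC][19-26 ALLOC][27-36 FREE]

Answer: [0-6 ALLOC][7-18 ALLOC][19-26 ALLOC][27-36 FREE]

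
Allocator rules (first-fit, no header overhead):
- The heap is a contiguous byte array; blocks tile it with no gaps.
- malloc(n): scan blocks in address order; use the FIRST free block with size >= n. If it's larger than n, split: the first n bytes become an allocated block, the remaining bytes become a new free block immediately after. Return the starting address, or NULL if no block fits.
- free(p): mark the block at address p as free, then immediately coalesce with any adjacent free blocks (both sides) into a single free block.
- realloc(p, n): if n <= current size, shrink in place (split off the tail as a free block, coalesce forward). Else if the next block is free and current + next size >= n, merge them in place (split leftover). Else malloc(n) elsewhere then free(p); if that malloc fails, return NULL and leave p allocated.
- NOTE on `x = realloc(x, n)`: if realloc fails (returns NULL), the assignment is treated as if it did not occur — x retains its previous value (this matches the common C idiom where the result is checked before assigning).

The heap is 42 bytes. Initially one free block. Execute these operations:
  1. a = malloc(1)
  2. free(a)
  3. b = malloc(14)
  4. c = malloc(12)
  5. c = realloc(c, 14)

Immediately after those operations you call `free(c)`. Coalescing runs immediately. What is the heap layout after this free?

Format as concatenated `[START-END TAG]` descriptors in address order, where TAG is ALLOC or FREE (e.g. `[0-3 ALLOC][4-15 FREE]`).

Answer: [0-13 ALLOC][14-41 FREE]

Derivation:
Op 1: a = malloc(1) -> a = 0; heap: [0-0 ALLOC][1-41 FREE]
Op 2: free(a) -> (freed a); heap: [0-41 FREE]
Op 3: b = malloc(14) -> b = 0; heap: [0-13 ALLOC][14-41 FREE]
Op 4: c = malloc(12) -> c = 14; heap: [0-13 ALLOC][14-25 ALLOC][26-41 FREE]
Op 5: c = realloc(c, 14) -> c = 14; heap: [0-13 ALLOC][14-27 ALLOC][28-41 FREE]
free(c): c = 14 -> block [14-27 ALLOC]; mark free, coalesce with adjacent free neighbors -> [0-13 ALLOC][14-41 FREE]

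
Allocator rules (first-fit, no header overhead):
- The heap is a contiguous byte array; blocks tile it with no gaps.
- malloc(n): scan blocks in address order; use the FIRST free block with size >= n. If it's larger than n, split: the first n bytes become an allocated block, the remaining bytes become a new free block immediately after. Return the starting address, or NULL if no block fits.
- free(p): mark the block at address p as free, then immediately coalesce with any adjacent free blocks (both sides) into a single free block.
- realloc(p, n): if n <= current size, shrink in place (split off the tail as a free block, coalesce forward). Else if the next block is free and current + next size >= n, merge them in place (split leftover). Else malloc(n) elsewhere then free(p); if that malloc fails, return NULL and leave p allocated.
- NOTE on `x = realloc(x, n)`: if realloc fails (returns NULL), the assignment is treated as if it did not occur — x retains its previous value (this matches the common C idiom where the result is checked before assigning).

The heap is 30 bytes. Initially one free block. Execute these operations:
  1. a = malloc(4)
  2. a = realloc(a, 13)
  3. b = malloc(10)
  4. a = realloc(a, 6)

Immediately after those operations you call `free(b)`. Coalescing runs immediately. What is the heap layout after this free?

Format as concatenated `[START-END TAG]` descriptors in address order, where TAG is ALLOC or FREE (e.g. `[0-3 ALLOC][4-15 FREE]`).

Answer: [0-5 ALLOC][6-29 FREE]

Derivation:
Op 1: a = malloc(4) -> a = 0; heap: [0-3 ALLOC][4-29 FREE]
Op 2: a = realloc(a, 13) -> a = 0; heap: [0-12 ALLOC][13-29 FREE]
Op 3: b = malloc(10) -> b = 13; heap: [0-12 ALLOC][13-22 ALLOC][23-29 FREE]
Op 4: a = realloc(a, 6) -> a = 0; heap: [0-5 ALLOC][6-12 FREE][13-22 ALLOC][23-29 FREE]
free(b): b = 13 -> block [13-22 ALLOC]; mark free, coalesce with adjacent free neighbors -> [0-5 ALLOC][6-29 FREE]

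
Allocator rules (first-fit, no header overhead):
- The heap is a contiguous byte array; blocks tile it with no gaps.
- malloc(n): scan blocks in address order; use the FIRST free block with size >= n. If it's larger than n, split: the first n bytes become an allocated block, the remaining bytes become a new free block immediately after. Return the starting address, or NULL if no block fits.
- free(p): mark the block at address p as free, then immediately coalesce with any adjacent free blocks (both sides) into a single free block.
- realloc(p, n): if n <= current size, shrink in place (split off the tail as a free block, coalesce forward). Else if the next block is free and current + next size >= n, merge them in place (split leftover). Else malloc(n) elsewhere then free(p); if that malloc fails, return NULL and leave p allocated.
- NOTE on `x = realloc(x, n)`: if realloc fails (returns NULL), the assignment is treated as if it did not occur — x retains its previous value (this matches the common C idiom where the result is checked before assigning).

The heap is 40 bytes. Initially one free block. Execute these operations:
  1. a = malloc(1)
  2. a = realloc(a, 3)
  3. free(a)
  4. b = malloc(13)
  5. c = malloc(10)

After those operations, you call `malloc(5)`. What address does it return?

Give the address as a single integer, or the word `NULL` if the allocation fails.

Op 1: a = malloc(1) -> a = 0; heap: [0-0 ALLOC][1-39 FREE]
Op 2: a = realloc(a, 3) -> a = 0; heap: [0-2 ALLOC][3-39 FREE]
Op 3: free(a) -> (freed a); heap: [0-39 FREE]
Op 4: b = malloc(13) -> b = 0; heap: [0-12 ALLOC][13-39 FREE]
Op 5: c = malloc(10) -> c = 13; heap: [0-12 ALLOC][13-22 ALLOC][23-39 FREE]
malloc(5): first-fit scan over [0-12 ALLOC][13-22 ALLOC][23-39 FREE] -> 23

Answer: 23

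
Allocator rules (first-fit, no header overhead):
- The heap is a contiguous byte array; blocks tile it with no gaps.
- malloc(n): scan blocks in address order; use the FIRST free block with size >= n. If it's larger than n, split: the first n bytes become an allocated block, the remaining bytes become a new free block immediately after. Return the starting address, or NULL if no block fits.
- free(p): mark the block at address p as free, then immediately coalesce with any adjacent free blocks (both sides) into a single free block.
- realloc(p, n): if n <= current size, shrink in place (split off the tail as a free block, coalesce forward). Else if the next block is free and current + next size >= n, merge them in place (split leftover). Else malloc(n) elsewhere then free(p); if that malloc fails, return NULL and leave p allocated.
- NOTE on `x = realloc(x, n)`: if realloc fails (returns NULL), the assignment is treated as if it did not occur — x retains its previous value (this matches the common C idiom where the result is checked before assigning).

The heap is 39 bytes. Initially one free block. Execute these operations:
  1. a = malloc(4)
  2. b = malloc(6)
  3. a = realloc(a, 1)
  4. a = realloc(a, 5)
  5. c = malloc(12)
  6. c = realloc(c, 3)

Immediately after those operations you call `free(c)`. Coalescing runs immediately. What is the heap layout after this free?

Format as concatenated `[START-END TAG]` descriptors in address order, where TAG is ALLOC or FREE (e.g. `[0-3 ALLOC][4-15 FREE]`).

Op 1: a = malloc(4) -> a = 0; heap: [0-3 ALLOC][4-38 FREE]
Op 2: b = malloc(6) -> b = 4; heap: [0-3 ALLOC][4-9 ALLOC][10-38 FREE]
Op 3: a = realloc(a, 1) -> a = 0; heap: [0-0 ALLOC][1-3 FREE][4-9 ALLOC][10-38 FREE]
Op 4: a = realloc(a, 5) -> a = 10; heap: [0-3 FREE][4-9 ALLOC][10-14 ALLOC][15-38 FREE]
Op 5: c = malloc(12) -> c = 15; heap: [0-3 FREE][4-9 ALLOC][10-14 ALLOC][15-26 ALLOC][27-38 FREE]
Op 6: c = realloc(c, 3) -> c = 15; heap: [0-3 FREE][4-9 ALLOC][10-14 ALLOC][15-17 ALLOC][18-38 FREE]
free(c): c = 15 -> block [15-17 ALLOC]; mark free, coalesce with adjacent free neighbors -> [0-3 FREE][4-9 ALLOC][10-14 ALLOC][15-38 FREE]

Answer: [0-3 FREE][4-9 ALLOC][10-14 ALLOC][15-38 FREE]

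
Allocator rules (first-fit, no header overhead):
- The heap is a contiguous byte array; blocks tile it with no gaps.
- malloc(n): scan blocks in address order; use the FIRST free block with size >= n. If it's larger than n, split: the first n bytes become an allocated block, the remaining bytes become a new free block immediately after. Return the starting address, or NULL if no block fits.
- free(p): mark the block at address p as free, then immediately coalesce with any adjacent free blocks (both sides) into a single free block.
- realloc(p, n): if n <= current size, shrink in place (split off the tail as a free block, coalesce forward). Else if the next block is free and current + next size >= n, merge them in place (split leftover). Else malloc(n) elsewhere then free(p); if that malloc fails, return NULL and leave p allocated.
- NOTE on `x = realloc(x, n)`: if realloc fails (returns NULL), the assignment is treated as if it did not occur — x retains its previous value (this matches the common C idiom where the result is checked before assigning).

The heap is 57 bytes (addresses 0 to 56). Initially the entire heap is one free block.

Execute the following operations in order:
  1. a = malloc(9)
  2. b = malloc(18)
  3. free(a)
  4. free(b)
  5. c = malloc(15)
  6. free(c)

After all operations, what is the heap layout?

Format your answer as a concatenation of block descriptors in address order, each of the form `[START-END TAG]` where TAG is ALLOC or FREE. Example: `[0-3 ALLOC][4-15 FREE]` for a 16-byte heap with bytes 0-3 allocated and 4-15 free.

Answer: [0-56 FREE]

Derivation:
Op 1: a = malloc(9) -> a = 0; heap: [0-8 ALLOC][9-56 FREE]
Op 2: b = malloc(18) -> b = 9; heap: [0-8 ALLOC][9-26 ALLOC][27-56 FREE]
Op 3: free(a) -> (freed a); heap: [0-8 FREE][9-26 ALLOC][27-56 FREE]
Op 4: free(b) -> (freed b); heap: [0-56 FREE]
Op 5: c = malloc(15) -> c = 0; heap: [0-14 ALLOC][15-56 FREE]
Op 6: free(c) -> (freed c); heap: [0-56 FREE]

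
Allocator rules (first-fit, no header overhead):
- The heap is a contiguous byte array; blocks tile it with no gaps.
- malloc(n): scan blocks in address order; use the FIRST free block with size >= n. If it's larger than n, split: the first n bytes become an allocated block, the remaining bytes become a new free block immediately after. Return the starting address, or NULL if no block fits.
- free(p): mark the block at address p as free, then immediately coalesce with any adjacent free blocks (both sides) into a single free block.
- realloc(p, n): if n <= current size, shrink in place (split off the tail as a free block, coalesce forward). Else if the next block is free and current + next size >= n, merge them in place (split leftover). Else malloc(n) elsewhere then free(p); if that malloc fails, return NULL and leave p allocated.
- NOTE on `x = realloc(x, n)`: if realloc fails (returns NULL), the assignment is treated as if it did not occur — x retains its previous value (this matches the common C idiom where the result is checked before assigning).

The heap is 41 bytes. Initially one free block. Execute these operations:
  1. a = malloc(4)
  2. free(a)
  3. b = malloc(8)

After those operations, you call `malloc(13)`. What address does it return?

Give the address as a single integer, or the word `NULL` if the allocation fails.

Answer: 8

Derivation:
Op 1: a = malloc(4) -> a = 0; heap: [0-3 ALLOC][4-40 FREE]
Op 2: free(a) -> (freed a); heap: [0-40 FREE]
Op 3: b = malloc(8) -> b = 0; heap: [0-7 ALLOC][8-40 FREE]
malloc(13): first-fit scan over [0-7 ALLOC][8-40 FREE] -> 8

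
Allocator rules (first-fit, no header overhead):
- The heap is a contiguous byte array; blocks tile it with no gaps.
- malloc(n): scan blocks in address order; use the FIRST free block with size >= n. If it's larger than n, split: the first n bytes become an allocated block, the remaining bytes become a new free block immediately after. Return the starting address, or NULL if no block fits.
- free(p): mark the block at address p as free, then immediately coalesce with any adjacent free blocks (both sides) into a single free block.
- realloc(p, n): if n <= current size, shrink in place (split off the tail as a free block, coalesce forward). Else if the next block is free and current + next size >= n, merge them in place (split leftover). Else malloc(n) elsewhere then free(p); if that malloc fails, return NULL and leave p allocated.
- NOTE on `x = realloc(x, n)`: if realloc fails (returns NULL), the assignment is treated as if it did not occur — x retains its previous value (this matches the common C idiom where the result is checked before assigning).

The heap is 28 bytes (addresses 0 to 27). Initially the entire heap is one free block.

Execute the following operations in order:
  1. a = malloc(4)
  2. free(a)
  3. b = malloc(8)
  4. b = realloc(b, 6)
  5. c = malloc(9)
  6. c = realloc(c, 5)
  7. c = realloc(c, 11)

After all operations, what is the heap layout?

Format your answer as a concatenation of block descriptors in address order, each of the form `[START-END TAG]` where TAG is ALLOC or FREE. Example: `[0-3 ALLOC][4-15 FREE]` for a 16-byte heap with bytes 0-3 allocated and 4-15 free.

Answer: [0-5 ALLOC][6-16 ALLOC][17-27 FREE]

Derivation:
Op 1: a = malloc(4) -> a = 0; heap: [0-3 ALLOC][4-27 FREE]
Op 2: free(a) -> (freed a); heap: [0-27 FREE]
Op 3: b = malloc(8) -> b = 0; heap: [0-7 ALLOC][8-27 FREE]
Op 4: b = realloc(b, 6) -> b = 0; heap: [0-5 ALLOC][6-27 FREE]
Op 5: c = malloc(9) -> c = 6; heap: [0-5 ALLOC][6-14 ALLOC][15-27 FREE]
Op 6: c = realloc(c, 5) -> c = 6; heap: [0-5 ALLOC][6-10 ALLOC][11-27 FREE]
Op 7: c = realloc(c, 11) -> c = 6; heap: [0-5 ALLOC][6-16 ALLOC][17-27 FREE]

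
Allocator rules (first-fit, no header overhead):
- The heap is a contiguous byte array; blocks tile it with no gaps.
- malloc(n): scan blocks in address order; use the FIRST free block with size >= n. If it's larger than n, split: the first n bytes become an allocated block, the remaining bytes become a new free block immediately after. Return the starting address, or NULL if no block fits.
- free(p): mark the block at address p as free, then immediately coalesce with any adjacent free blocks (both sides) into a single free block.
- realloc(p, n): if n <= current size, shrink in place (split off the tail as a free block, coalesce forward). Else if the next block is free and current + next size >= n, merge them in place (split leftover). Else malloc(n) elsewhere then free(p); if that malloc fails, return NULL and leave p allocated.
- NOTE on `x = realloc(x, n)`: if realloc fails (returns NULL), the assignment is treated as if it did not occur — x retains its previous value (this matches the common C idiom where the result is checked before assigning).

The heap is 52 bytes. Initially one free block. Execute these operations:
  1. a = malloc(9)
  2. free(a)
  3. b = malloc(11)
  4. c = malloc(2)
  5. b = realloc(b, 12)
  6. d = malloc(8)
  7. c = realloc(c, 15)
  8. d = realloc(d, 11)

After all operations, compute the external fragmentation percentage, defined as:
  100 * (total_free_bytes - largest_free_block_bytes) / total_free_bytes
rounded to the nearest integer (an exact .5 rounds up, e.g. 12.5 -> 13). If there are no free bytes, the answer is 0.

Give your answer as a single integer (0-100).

Op 1: a = malloc(9) -> a = 0; heap: [0-8 ALLOC][9-51 FREE]
Op 2: free(a) -> (freed a); heap: [0-51 FREE]
Op 3: b = malloc(11) -> b = 0; heap: [0-10 ALLOC][11-51 FREE]
Op 4: c = malloc(2) -> c = 11; heap: [0-10 ALLOC][11-12 ALLOC][13-51 FREE]
Op 5: b = realloc(b, 12) -> b = 13; heap: [0-10 FREE][11-12 ALLOC][13-24 ALLOC][25-51 FREE]
Op 6: d = malloc(8) -> d = 0; heap: [0-7 ALLOC][8-10 FREE][11-12 ALLOC][13-24 ALLOC][25-51 FREE]
Op 7: c = realloc(c, 15) -> c = 25; heap: [0-7 ALLOC][8-12 FREE][13-24 ALLOC][25-39 ALLOC][40-51 FREE]
Op 8: d = realloc(d, 11) -> d = 0; heap: [0-10 ALLOC][11-12 FREE][13-24 ALLOC][25-39 ALLOC][40-51 FREE]
Free blocks: [2 12] total_free=14 largest=12 -> 100*(14-12)/14 = 200/14 ≈ 14.286 -> rounds to 14

Answer: 14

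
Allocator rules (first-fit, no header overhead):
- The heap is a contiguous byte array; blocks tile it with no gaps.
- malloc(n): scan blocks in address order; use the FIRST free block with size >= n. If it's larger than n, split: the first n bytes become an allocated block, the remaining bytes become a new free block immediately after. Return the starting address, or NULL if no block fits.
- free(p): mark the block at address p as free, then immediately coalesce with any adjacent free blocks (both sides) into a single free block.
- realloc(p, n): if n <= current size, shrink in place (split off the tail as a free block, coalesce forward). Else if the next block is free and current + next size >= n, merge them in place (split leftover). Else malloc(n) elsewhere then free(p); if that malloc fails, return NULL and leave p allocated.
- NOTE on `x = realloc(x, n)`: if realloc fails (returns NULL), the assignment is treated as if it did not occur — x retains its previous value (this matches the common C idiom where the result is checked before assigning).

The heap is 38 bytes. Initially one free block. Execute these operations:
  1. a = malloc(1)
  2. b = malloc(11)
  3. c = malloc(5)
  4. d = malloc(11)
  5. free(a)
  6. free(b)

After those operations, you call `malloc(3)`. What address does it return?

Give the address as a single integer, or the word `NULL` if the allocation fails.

Answer: 0

Derivation:
Op 1: a = malloc(1) -> a = 0; heap: [0-0 ALLOC][1-37 FREE]
Op 2: b = malloc(11) -> b = 1; heap: [0-0 ALLOC][1-11 ALLOC][12-37 FREE]
Op 3: c = malloc(5) -> c = 12; heap: [0-0 ALLOC][1-11 ALLOC][12-16 ALLOC][17-37 FREE]
Op 4: d = malloc(11) -> d = 17; heap: [0-0 ALLOC][1-11 ALLOC][12-16 ALLOC][17-27 ALLOC][28-37 FREE]
Op 5: free(a) -> (freed a); heap: [0-0 FREE][1-11 ALLOC][12-16 ALLOC][17-27 ALLOC][28-37 FREE]
Op 6: free(b) -> (freed b); heap: [0-11 FREE][12-16 ALLOC][17-27 ALLOC][28-37 FREE]
malloc(3): first-fit scan over [0-11 FREE][12-16 ALLOC][17-27 ALLOC][28-37 FREE] -> 0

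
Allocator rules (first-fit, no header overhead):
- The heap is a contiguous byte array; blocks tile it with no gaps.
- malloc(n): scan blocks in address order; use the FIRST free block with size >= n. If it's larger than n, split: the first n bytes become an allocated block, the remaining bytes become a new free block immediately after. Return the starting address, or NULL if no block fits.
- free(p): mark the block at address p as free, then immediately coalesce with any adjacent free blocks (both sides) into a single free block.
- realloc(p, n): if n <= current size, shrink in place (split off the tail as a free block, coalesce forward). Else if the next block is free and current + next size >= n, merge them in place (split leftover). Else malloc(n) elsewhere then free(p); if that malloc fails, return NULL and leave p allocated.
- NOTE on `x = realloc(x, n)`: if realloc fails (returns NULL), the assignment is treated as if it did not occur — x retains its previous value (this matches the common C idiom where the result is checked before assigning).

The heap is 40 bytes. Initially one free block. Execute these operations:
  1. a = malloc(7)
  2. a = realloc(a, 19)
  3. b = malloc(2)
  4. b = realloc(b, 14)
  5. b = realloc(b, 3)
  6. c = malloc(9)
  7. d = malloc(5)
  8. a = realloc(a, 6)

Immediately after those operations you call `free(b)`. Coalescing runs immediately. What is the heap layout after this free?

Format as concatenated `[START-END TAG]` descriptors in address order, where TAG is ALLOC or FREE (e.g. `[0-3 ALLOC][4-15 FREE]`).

Op 1: a = malloc(7) -> a = 0; heap: [0-6 ALLOC][7-39 FREE]
Op 2: a = realloc(a, 19) -> a = 0; heap: [0-18 ALLOC][19-39 FREE]
Op 3: b = malloc(2) -> b = 19; heap: [0-18 ALLOC][19-20 ALLOC][21-39 FREE]
Op 4: b = realloc(b, 14) -> b = 19; heap: [0-18 ALLOC][19-32 ALLOC][33-39 FREE]
Op 5: b = realloc(b, 3) -> b = 19; heap: [0-18 ALLOC][19-21 ALLOC][22-39 FREE]
Op 6: c = malloc(9) -> c = 22; heap: [0-18 ALLOC][19-21 ALLOC][22-30 ALLOC][31-39 FREE]
Op 7: d = malloc(5) -> d = 31; heap: [0-18 ALLOC][19-21 ALLOC][22-30 ALLOC][31-35 ALLOC][36-39 FREE]
Op 8: a = realloc(a, 6) -> a = 0; heap: [0-5 ALLOC][6-18 FREE][19-21 ALLOC][22-30 ALLOC][31-35 ALLOC][36-39 FREE]
free(b): b = 19 -> block [19-21 ALLOC]; mark free, coalesce with adjacent free neighbors -> [0-5 ALLOC][6-21 FREE][22-30 ALLOC][31-35 ALLOC][36-39 FREE]

Answer: [0-5 ALLOC][6-21 FREE][22-30 ALLOC][31-35 ALLOC][36-39 FREE]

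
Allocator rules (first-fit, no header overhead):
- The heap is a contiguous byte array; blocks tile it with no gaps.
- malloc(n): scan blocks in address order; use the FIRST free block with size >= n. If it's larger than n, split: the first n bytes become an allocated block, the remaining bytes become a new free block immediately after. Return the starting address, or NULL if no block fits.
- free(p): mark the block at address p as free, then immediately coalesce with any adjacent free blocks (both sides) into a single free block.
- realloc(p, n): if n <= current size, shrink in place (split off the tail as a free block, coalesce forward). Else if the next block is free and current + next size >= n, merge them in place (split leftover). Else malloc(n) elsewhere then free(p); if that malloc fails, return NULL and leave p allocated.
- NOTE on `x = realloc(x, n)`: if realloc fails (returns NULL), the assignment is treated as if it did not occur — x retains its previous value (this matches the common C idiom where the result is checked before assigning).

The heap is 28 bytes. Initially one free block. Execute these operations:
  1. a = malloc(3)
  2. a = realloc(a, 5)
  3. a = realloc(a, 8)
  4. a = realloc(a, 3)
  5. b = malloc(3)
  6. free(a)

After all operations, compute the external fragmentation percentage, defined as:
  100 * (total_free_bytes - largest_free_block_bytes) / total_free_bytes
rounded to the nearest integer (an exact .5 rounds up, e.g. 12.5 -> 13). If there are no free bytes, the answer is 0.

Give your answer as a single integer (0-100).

Op 1: a = malloc(3) -> a = 0; heap: [0-2 ALLOC][3-27 FREE]
Op 2: a = realloc(a, 5) -> a = 0; heap: [0-4 ALLOC][5-27 FREE]
Op 3: a = realloc(a, 8) -> a = 0; heap: [0-7 ALLOC][8-27 FREE]
Op 4: a = realloc(a, 3) -> a = 0; heap: [0-2 ALLOC][3-27 FREE]
Op 5: b = malloc(3) -> b = 3; heap: [0-2 ALLOC][3-5 ALLOC][6-27 FREE]
Op 6: free(a) -> (freed a); heap: [0-2 FREE][3-5 ALLOC][6-27 FREE]
Free blocks: [3 22] total_free=25 largest=22 -> 100*(25-22)/25 = 300/25 = 12

Answer: 12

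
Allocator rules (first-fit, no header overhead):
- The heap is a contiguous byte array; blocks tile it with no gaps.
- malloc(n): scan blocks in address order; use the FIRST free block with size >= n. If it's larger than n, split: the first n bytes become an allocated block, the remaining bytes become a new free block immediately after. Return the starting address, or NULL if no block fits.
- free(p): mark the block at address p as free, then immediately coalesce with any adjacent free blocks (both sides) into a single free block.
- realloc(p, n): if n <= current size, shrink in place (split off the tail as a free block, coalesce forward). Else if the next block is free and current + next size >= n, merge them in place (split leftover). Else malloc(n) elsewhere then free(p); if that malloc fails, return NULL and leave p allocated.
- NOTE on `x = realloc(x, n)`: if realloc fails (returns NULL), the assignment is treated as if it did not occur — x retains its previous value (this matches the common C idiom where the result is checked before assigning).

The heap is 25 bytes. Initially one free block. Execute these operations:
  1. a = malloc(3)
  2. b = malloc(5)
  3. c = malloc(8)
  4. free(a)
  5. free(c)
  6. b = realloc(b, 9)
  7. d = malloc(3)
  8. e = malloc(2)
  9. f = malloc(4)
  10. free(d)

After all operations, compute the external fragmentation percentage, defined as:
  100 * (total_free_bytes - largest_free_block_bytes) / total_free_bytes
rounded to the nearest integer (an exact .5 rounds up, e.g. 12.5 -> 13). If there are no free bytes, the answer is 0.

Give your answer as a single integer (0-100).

Op 1: a = malloc(3) -> a = 0; heap: [0-2 ALLOC][3-24 FREE]
Op 2: b = malloc(5) -> b = 3; heap: [0-2 ALLOC][3-7 ALLOC][8-24 FREE]
Op 3: c = malloc(8) -> c = 8; heap: [0-2 ALLOC][3-7 ALLOC][8-15 ALLOC][16-24 FREE]
Op 4: free(a) -> (freed a); heap: [0-2 FREE][3-7 ALLOC][8-15 ALLOC][16-24 FREE]
Op 5: free(c) -> (freed c); heap: [0-2 FREE][3-7 ALLOC][8-24 FREE]
Op 6: b = realloc(b, 9) -> b = 3; heap: [0-2 FREE][3-11 ALLOC][12-24 FREE]
Op 7: d = malloc(3) -> d = 0; heap: [0-2 ALLOC][3-11 ALLOC][12-24 FREE]
Op 8: e = malloc(2) -> e = 12; heap: [0-2 ALLOC][3-11 ALLOC][12-13 ALLOC][14-24 FREE]
Op 9: f = malloc(4) -> f = 14; heap: [0-2 ALLOC][3-11 ALLOC][12-13 ALLOC][14-17 ALLOC][18-24 FREE]
Op 10: free(d) -> (freed d); heap: [0-2 FREE][3-11 ALLOC][12-13 ALLOC][14-17 ALLOC][18-24 FREE]
Free blocks: [3 7] total_free=10 largest=7 -> 100*(10-7)/10 = 300/10 = 30

Answer: 30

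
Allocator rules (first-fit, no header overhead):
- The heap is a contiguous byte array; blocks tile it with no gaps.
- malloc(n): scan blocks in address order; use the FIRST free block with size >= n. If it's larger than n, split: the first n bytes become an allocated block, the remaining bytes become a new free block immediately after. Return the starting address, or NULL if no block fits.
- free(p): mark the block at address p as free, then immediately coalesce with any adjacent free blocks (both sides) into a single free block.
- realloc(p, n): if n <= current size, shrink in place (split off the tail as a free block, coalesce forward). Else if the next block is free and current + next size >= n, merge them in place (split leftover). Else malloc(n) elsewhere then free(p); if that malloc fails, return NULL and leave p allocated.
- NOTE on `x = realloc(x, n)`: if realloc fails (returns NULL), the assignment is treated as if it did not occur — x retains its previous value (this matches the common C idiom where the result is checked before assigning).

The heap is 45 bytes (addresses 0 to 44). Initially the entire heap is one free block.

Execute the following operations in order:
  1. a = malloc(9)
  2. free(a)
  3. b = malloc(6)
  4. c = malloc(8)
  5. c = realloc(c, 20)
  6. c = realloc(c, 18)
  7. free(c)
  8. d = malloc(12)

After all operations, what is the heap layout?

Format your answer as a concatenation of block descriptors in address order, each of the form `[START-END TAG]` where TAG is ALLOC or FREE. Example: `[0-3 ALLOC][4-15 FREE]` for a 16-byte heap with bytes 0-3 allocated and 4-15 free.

Answer: [0-5 ALLOC][6-17 ALLOC][18-44 FREE]

Derivation:
Op 1: a = malloc(9) -> a = 0; heap: [0-8 ALLOC][9-44 FREE]
Op 2: free(a) -> (freed a); heap: [0-44 FREE]
Op 3: b = malloc(6) -> b = 0; heap: [0-5 ALLOC][6-44 FREE]
Op 4: c = malloc(8) -> c = 6; heap: [0-5 ALLOC][6-13 ALLOC][14-44 FREE]
Op 5: c = realloc(c, 20) -> c = 6; heap: [0-5 ALLOC][6-25 ALLOC][26-44 FREE]
Op 6: c = realloc(c, 18) -> c = 6; heap: [0-5 ALLOC][6-23 ALLOC][24-44 FREE]
Op 7: free(c) -> (freed c); heap: [0-5 ALLOC][6-44 FREE]
Op 8: d = malloc(12) -> d = 6; heap: [0-5 ALLOC][6-17 ALLOC][18-44 FREE]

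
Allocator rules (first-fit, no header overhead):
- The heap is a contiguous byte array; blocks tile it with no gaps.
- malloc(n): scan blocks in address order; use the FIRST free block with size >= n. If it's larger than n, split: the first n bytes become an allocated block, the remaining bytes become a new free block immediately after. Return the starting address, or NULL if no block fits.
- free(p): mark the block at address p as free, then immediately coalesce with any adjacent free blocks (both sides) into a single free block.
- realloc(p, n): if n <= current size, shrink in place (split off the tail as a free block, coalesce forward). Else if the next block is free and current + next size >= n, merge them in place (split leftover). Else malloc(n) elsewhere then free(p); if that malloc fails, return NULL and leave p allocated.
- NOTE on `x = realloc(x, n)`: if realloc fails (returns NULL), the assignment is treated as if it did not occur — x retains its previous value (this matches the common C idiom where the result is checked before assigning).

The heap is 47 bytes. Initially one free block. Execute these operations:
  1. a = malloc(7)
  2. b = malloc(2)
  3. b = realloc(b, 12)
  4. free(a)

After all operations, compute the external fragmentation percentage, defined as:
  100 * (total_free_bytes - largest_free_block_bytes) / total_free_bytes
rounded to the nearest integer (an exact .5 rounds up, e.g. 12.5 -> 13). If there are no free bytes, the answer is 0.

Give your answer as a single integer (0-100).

Answer: 20

Derivation:
Op 1: a = malloc(7) -> a = 0; heap: [0-6 ALLOC][7-46 FREE]
Op 2: b = malloc(2) -> b = 7; heap: [0-6 ALLOC][7-8 ALLOC][9-46 FREE]
Op 3: b = realloc(b, 12) -> b = 7; heap: [0-6 ALLOC][7-18 ALLOC][19-46 FREE]
Op 4: free(a) -> (freed a); heap: [0-6 FREE][7-18 ALLOC][19-46 FREE]
Free blocks: [7 28] total_free=35 largest=28 -> 100*(35-28)/35 = 700/35 = 20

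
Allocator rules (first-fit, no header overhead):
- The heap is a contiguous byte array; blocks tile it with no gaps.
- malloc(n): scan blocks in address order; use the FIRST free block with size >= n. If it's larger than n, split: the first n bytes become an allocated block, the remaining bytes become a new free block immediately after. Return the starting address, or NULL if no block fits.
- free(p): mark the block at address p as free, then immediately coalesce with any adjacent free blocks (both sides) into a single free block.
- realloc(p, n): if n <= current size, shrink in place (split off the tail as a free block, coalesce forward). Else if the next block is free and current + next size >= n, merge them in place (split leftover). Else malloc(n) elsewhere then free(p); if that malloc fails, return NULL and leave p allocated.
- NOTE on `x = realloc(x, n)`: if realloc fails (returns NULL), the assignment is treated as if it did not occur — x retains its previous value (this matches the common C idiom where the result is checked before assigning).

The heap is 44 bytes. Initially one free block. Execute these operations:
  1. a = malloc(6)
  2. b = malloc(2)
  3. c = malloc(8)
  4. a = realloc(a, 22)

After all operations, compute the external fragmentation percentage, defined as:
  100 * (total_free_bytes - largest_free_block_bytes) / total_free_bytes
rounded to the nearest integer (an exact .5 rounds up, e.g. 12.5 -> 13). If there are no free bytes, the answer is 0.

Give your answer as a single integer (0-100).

Answer: 50

Derivation:
Op 1: a = malloc(6) -> a = 0; heap: [0-5 ALLOC][6-43 FREE]
Op 2: b = malloc(2) -> b = 6; heap: [0-5 ALLOC][6-7 ALLOC][8-43 FREE]
Op 3: c = malloc(8) -> c = 8; heap: [0-5 ALLOC][6-7 ALLOC][8-15 ALLOC][16-43 FREE]
Op 4: a = realloc(a, 22) -> a = 16; heap: [0-5 FREE][6-7 ALLOC][8-15 ALLOC][16-37 ALLOC][38-43 FREE]
Free blocks: [6 6] total_free=12 largest=6 -> 100*(12-6)/12 = 600/12 = 50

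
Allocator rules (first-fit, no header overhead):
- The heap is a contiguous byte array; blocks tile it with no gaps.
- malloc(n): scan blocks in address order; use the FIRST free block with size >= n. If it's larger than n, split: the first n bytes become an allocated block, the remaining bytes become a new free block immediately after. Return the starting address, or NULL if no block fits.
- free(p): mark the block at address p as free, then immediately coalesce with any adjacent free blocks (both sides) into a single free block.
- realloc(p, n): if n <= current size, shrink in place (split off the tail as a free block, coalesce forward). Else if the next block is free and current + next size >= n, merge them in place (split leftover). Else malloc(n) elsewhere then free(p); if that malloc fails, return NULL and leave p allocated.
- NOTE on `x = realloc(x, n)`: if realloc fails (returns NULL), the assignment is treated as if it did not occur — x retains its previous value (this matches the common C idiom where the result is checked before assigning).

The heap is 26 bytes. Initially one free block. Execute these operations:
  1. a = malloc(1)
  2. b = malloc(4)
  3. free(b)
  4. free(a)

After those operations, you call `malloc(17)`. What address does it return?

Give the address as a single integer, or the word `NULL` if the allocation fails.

Op 1: a = malloc(1) -> a = 0; heap: [0-0 ALLOC][1-25 FREE]
Op 2: b = malloc(4) -> b = 1; heap: [0-0 ALLOC][1-4 ALLOC][5-25 FREE]
Op 3: free(b) -> (freed b); heap: [0-0 ALLOC][1-25 FREE]
Op 4: free(a) -> (freed a); heap: [0-25 FREE]
malloc(17): first-fit scan over [0-25 FREE] -> 0

Answer: 0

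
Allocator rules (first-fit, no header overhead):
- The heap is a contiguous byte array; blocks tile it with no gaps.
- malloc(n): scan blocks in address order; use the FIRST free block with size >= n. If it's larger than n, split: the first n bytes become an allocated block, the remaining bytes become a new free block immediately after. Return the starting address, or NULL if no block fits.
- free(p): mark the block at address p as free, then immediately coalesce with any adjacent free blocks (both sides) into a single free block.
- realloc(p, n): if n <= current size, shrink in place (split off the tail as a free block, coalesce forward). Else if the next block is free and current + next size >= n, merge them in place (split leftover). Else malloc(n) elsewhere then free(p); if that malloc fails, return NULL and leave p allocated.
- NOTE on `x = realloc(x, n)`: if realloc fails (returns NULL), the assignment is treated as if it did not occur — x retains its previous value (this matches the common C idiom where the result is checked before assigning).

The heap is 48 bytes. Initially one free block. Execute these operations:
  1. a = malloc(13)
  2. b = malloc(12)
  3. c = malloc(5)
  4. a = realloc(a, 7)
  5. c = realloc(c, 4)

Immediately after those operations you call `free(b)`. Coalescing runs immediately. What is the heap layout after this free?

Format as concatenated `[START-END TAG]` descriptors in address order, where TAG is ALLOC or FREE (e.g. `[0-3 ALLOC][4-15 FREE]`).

Op 1: a = malloc(13) -> a = 0; heap: [0-12 ALLOC][13-47 FREE]
Op 2: b = malloc(12) -> b = 13; heap: [0-12 ALLOC][13-24 ALLOC][25-47 FREE]
Op 3: c = malloc(5) -> c = 25; heap: [0-12 ALLOC][13-24 ALLOC][25-29 ALLOC][30-47 FREE]
Op 4: a = realloc(a, 7) -> a = 0; heap: [0-6 ALLOC][7-12 FREE][13-24 ALLOC][25-29 ALLOC][30-47 FREE]
Op 5: c = realloc(c, 4) -> c = 25; heap: [0-6 ALLOC][7-12 FREE][13-24 ALLOC][25-28 ALLOC][29-47 FREE]
free(b): b = 13 -> block [13-24 ALLOC]; mark free, coalesce with adjacent free neighbors -> [0-6 ALLOC][7-24 FREE][25-28 ALLOC][29-47 FREE]

Answer: [0-6 ALLOC][7-24 FREE][25-28 ALLOC][29-47 FREE]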